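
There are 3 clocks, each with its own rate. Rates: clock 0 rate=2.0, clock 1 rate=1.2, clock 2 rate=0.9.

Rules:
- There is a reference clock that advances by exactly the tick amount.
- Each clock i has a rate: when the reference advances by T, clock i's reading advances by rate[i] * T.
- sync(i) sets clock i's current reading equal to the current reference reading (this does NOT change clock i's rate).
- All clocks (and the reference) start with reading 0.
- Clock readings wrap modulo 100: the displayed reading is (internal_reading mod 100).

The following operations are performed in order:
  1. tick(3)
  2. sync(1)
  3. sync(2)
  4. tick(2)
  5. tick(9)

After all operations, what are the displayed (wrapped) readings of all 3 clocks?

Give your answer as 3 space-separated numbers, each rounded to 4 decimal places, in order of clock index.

Answer: 28.0000 16.2000 12.9000

Derivation:
After op 1 tick(3): ref=3.0000 raw=[6.0000 3.6000 2.7000]
After op 2 sync(1): ref=3.0000 raw=[6.0000 3.0000 2.7000]
After op 3 sync(2): ref=3.0000 raw=[6.0000 3.0000 3.0000]
After op 4 tick(2): ref=5.0000 raw=[10.0000 5.4000 4.8000]
After op 5 tick(9): ref=14.0000 raw=[28.0000 16.2000 12.9000]
Wrap final raw readings (mod 100): 28.0000 mod 100 = 28.0000; 16.2000 mod 100 = 16.2000; 12.9000 mod 100 = 12.9000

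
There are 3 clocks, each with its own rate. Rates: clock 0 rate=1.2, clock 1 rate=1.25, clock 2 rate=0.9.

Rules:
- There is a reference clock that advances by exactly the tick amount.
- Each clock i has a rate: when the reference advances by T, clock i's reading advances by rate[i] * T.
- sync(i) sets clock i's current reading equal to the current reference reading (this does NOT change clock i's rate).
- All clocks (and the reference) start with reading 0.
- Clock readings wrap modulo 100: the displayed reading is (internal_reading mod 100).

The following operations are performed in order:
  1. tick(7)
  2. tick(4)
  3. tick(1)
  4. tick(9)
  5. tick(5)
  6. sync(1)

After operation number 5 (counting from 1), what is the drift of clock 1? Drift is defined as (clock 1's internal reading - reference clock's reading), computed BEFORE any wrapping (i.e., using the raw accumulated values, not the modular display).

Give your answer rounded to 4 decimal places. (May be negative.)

Answer: 6.5000

Derivation:
After op 1 tick(7): ref=7.0000 raw=[8.4000 8.7500 6.3000]
After op 2 tick(4): ref=11.0000 raw=[13.2000 13.7500 9.9000]
After op 3 tick(1): ref=12.0000 raw=[14.4000 15.0000 10.8000]
After op 4 tick(9): ref=21.0000 raw=[25.2000 26.2500 18.9000]
After op 5 tick(5): ref=26.0000 raw=[31.2000 32.5000 23.4000]
Drift of clock 1 after op 5: 32.5000 - 26.0000 = 6.5000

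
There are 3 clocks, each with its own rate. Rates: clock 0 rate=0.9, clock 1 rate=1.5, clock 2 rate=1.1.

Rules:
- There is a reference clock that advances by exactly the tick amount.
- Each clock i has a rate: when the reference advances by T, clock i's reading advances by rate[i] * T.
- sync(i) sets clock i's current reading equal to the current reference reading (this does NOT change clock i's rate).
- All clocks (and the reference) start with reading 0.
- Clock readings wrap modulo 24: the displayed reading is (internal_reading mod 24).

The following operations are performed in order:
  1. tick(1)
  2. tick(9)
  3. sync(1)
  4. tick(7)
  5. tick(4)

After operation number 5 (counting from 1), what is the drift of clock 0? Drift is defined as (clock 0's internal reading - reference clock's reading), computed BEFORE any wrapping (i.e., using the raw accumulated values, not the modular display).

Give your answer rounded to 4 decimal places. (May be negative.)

After op 1 tick(1): ref=1.0000 raw=[0.9000 1.5000 1.1000]
After op 2 tick(9): ref=10.0000 raw=[9.0000 15.0000 11.0000]
After op 3 sync(1): ref=10.0000 raw=[9.0000 10.0000 11.0000]
After op 4 tick(7): ref=17.0000 raw=[15.3000 20.5000 18.7000]
After op 5 tick(4): ref=21.0000 raw=[18.9000 26.5000 23.1000]
Drift of clock 0 after op 5: 18.9000 - 21.0000 = -2.1000

Answer: -2.1000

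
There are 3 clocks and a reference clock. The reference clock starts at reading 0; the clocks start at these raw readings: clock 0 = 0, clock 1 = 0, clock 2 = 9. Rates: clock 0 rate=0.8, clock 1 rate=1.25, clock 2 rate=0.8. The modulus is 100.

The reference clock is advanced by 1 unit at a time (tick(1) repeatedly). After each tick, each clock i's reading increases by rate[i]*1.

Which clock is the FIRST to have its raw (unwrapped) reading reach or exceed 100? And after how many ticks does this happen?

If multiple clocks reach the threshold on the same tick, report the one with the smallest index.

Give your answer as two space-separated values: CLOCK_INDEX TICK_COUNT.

clock 0: start=0, rate=0.8, needs 100-0 = 100; ticks = ceil(100/0.8) = ceil(125.0000) = 125; reading at tick 125 = 0 + 0.8*125 = 100.0000
clock 1: start=0, rate=1.25, needs 100-0 = 100; ticks = ceil(100/1.25) = ceil(80.0000) = 80; reading at tick 80 = 0 + 1.25*80 = 100.0000
clock 2: start=9, rate=0.8, needs 100-9 = 91; ticks = ceil(91/0.8) = ceil(113.7500) = 114; reading at tick 114 = 9 + 0.8*114 = 100.2000
Minimum tick count = 80; winners = [1]; smallest index = 1

Answer: 1 80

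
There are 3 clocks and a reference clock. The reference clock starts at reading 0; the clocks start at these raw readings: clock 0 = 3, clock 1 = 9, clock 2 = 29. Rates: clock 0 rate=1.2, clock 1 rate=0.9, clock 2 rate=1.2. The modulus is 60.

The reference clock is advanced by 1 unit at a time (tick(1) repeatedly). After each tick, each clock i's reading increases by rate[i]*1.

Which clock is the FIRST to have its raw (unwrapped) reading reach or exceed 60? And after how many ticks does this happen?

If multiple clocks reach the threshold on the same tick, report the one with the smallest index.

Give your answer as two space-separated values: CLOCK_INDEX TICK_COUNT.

Answer: 2 26

Derivation:
clock 0: start=3, rate=1.2, needs 60-3 = 57; ticks = ceil(57/1.2) = ceil(47.5000) = 48; reading at tick 48 = 3 + 1.2*48 = 60.6000
clock 1: start=9, rate=0.9, needs 60-9 = 51; ticks = ceil(51/0.9) = ceil(56.6667) = 57; reading at tick 57 = 9 + 0.9*57 = 60.3000
clock 2: start=29, rate=1.2, needs 60-29 = 31; ticks = ceil(31/1.2) = ceil(25.8333) = 26; reading at tick 26 = 29 + 1.2*26 = 60.2000
Minimum tick count = 26; winners = [2]; smallest index = 2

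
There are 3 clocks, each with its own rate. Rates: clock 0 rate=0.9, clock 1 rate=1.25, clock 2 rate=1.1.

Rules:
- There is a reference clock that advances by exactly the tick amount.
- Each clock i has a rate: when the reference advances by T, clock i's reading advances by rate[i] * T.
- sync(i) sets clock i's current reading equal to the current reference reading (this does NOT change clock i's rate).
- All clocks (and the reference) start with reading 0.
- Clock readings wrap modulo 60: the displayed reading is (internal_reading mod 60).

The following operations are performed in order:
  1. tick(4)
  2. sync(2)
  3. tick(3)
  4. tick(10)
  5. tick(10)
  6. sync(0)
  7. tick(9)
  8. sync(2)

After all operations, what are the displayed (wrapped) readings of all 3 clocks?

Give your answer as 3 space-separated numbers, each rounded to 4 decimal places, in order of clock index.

After op 1 tick(4): ref=4.0000 raw=[3.6000 5.0000 4.4000]
After op 2 sync(2): ref=4.0000 raw=[3.6000 5.0000 4.0000]
After op 3 tick(3): ref=7.0000 raw=[6.3000 8.7500 7.3000]
After op 4 tick(10): ref=17.0000 raw=[15.3000 21.2500 18.3000]
After op 5 tick(10): ref=27.0000 raw=[24.3000 33.7500 29.3000]
After op 6 sync(0): ref=27.0000 raw=[27.0000 33.7500 29.3000]
After op 7 tick(9): ref=36.0000 raw=[35.1000 45.0000 39.2000]
After op 8 sync(2): ref=36.0000 raw=[35.1000 45.0000 36.0000]
Wrap final raw readings (mod 60): 35.1000 mod 60 = 35.1000; 45.0000 mod 60 = 45.0000; 36.0000 mod 60 = 36.0000

Answer: 35.1000 45.0000 36.0000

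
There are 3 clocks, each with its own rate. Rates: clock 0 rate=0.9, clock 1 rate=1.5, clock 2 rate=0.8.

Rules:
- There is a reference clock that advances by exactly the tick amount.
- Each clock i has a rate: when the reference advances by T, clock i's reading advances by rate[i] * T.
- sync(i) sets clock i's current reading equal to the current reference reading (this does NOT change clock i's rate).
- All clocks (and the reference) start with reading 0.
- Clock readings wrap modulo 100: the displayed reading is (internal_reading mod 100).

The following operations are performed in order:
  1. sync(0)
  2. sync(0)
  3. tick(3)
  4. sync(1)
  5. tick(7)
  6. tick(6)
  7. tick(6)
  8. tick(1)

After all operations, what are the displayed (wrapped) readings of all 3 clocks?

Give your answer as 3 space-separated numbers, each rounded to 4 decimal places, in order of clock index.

After op 1 sync(0): ref=0.0000 raw=[0.0000 0.0000 0.0000]
After op 2 sync(0): ref=0.0000 raw=[0.0000 0.0000 0.0000]
After op 3 tick(3): ref=3.0000 raw=[2.7000 4.5000 2.4000]
After op 4 sync(1): ref=3.0000 raw=[2.7000 3.0000 2.4000]
After op 5 tick(7): ref=10.0000 raw=[9.0000 13.5000 8.0000]
After op 6 tick(6): ref=16.0000 raw=[14.4000 22.5000 12.8000]
After op 7 tick(6): ref=22.0000 raw=[19.8000 31.5000 17.6000]
After op 8 tick(1): ref=23.0000 raw=[20.7000 33.0000 18.4000]
Wrap final raw readings (mod 100): 20.7000 mod 100 = 20.7000; 33.0000 mod 100 = 33.0000; 18.4000 mod 100 = 18.4000

Answer: 20.7000 33.0000 18.4000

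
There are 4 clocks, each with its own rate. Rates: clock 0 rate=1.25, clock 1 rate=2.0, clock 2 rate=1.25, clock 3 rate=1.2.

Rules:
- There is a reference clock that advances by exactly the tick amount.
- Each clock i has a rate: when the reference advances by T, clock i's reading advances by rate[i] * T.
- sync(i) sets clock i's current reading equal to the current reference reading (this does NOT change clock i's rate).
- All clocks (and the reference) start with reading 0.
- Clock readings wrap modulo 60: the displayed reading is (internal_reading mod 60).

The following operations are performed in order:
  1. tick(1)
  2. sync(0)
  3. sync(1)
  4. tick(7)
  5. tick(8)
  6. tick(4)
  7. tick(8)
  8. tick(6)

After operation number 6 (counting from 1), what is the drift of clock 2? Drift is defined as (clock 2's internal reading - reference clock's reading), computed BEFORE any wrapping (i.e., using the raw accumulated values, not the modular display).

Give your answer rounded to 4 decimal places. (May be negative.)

Answer: 5.0000

Derivation:
After op 1 tick(1): ref=1.0000 raw=[1.2500 2.0000 1.2500 1.2000]
After op 2 sync(0): ref=1.0000 raw=[1.0000 2.0000 1.2500 1.2000]
After op 3 sync(1): ref=1.0000 raw=[1.0000 1.0000 1.2500 1.2000]
After op 4 tick(7): ref=8.0000 raw=[9.7500 15.0000 10.0000 9.6000]
After op 5 tick(8): ref=16.0000 raw=[19.7500 31.0000 20.0000 19.2000]
After op 6 tick(4): ref=20.0000 raw=[24.7500 39.0000 25.0000 24.0000]
Drift of clock 2 after op 6: 25.0000 - 20.0000 = 5.0000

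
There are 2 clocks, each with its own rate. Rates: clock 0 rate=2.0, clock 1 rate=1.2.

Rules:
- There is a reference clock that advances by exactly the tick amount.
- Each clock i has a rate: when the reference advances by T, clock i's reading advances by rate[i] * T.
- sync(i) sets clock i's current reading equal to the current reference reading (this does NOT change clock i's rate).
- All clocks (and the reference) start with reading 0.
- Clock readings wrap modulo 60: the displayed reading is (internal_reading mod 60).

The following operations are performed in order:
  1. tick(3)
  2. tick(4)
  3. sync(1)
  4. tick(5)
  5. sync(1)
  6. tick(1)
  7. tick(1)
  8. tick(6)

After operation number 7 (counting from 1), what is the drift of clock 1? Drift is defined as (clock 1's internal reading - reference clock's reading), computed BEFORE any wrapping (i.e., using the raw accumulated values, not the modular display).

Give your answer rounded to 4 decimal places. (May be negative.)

Answer: 0.4000

Derivation:
After op 1 tick(3): ref=3.0000 raw=[6.0000 3.6000]
After op 2 tick(4): ref=7.0000 raw=[14.0000 8.4000]
After op 3 sync(1): ref=7.0000 raw=[14.0000 7.0000]
After op 4 tick(5): ref=12.0000 raw=[24.0000 13.0000]
After op 5 sync(1): ref=12.0000 raw=[24.0000 12.0000]
After op 6 tick(1): ref=13.0000 raw=[26.0000 13.2000]
After op 7 tick(1): ref=14.0000 raw=[28.0000 14.4000]
Drift of clock 1 after op 7: 14.4000 - 14.0000 = 0.4000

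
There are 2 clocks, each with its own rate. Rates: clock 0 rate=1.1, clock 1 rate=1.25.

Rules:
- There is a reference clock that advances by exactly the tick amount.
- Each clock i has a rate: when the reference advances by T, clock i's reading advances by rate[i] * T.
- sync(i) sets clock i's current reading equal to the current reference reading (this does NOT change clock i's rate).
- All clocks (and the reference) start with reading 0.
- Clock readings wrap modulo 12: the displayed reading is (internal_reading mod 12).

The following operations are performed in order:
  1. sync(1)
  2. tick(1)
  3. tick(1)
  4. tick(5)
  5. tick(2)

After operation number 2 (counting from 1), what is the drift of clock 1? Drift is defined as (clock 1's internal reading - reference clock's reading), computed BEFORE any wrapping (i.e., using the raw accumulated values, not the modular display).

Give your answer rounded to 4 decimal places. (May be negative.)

Answer: 0.2500

Derivation:
After op 1 sync(1): ref=0.0000 raw=[0.0000 0.0000]
After op 2 tick(1): ref=1.0000 raw=[1.1000 1.2500]
Drift of clock 1 after op 2: 1.2500 - 1.0000 = 0.2500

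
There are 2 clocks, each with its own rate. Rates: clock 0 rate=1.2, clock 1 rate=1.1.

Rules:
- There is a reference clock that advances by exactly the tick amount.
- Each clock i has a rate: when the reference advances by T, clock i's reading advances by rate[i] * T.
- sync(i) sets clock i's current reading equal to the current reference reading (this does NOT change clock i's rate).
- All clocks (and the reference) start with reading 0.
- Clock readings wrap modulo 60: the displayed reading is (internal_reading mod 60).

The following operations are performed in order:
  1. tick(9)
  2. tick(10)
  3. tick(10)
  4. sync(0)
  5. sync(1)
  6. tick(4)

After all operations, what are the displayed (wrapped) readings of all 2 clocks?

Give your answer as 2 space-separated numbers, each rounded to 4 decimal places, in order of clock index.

Answer: 33.8000 33.4000

Derivation:
After op 1 tick(9): ref=9.0000 raw=[10.8000 9.9000]
After op 2 tick(10): ref=19.0000 raw=[22.8000 20.9000]
After op 3 tick(10): ref=29.0000 raw=[34.8000 31.9000]
After op 4 sync(0): ref=29.0000 raw=[29.0000 31.9000]
After op 5 sync(1): ref=29.0000 raw=[29.0000 29.0000]
After op 6 tick(4): ref=33.0000 raw=[33.8000 33.4000]
Wrap final raw readings (mod 60): 33.8000 mod 60 = 33.8000; 33.4000 mod 60 = 33.4000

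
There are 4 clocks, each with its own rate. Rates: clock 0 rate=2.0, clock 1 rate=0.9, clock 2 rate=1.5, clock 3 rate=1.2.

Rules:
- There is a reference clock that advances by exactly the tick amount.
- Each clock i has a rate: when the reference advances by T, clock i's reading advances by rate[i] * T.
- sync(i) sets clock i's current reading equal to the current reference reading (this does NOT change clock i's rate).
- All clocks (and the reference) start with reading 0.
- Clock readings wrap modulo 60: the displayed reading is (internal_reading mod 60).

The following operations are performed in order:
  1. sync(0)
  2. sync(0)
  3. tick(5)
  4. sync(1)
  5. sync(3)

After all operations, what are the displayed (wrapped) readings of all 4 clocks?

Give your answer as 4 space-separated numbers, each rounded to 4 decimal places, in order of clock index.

Answer: 10.0000 5.0000 7.5000 5.0000

Derivation:
After op 1 sync(0): ref=0.0000 raw=[0.0000 0.0000 0.0000 0.0000]
After op 2 sync(0): ref=0.0000 raw=[0.0000 0.0000 0.0000 0.0000]
After op 3 tick(5): ref=5.0000 raw=[10.0000 4.5000 7.5000 6.0000]
After op 4 sync(1): ref=5.0000 raw=[10.0000 5.0000 7.5000 6.0000]
After op 5 sync(3): ref=5.0000 raw=[10.0000 5.0000 7.5000 5.0000]
Wrap final raw readings (mod 60): 10.0000 mod 60 = 10.0000; 5.0000 mod 60 = 5.0000; 7.5000 mod 60 = 7.5000; 5.0000 mod 60 = 5.0000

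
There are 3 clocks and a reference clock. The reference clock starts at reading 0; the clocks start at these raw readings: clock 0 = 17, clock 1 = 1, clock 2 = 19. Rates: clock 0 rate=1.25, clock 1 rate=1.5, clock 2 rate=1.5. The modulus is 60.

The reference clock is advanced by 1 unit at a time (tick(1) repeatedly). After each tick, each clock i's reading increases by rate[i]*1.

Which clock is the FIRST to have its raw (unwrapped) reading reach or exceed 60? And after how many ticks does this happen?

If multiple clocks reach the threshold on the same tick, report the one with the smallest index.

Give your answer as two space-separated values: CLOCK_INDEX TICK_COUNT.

clock 0: start=17, rate=1.25, needs 60-17 = 43; ticks = ceil(43/1.25) = ceil(34.4000) = 35; reading at tick 35 = 17 + 1.25*35 = 60.7500
clock 1: start=1, rate=1.5, needs 60-1 = 59; ticks = ceil(59/1.5) = ceil(39.3333) = 40; reading at tick 40 = 1 + 1.5*40 = 61.0000
clock 2: start=19, rate=1.5, needs 60-19 = 41; ticks = ceil(41/1.5) = ceil(27.3333) = 28; reading at tick 28 = 19 + 1.5*28 = 61.0000
Minimum tick count = 28; winners = [2]; smallest index = 2

Answer: 2 28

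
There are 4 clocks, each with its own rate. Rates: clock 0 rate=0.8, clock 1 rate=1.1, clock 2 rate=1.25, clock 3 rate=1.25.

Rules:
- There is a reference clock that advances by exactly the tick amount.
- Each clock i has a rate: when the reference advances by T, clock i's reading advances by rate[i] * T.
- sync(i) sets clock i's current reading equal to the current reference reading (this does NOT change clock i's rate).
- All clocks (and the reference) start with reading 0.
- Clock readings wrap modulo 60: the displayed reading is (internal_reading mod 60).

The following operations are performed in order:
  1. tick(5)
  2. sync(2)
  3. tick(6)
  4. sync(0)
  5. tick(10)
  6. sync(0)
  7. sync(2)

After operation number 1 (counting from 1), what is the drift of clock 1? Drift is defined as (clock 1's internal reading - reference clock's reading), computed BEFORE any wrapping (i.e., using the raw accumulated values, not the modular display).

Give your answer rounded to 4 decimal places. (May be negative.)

Answer: 0.5000

Derivation:
After op 1 tick(5): ref=5.0000 raw=[4.0000 5.5000 6.2500 6.2500]
Drift of clock 1 after op 1: 5.5000 - 5.0000 = 0.5000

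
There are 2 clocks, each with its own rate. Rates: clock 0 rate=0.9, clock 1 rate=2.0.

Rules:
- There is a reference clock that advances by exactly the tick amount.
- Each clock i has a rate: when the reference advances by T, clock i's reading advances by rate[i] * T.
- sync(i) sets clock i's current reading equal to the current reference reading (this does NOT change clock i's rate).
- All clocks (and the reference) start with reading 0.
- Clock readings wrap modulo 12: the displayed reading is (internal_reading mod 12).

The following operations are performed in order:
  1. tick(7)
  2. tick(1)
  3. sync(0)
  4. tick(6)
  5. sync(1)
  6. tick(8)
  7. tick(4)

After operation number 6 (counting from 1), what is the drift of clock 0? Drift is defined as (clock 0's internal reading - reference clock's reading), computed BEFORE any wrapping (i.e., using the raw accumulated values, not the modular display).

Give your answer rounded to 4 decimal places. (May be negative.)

After op 1 tick(7): ref=7.0000 raw=[6.3000 14.0000]
After op 2 tick(1): ref=8.0000 raw=[7.2000 16.0000]
After op 3 sync(0): ref=8.0000 raw=[8.0000 16.0000]
After op 4 tick(6): ref=14.0000 raw=[13.4000 28.0000]
After op 5 sync(1): ref=14.0000 raw=[13.4000 14.0000]
After op 6 tick(8): ref=22.0000 raw=[20.6000 30.0000]
Drift of clock 0 after op 6: 20.6000 - 22.0000 = -1.4000

Answer: -1.4000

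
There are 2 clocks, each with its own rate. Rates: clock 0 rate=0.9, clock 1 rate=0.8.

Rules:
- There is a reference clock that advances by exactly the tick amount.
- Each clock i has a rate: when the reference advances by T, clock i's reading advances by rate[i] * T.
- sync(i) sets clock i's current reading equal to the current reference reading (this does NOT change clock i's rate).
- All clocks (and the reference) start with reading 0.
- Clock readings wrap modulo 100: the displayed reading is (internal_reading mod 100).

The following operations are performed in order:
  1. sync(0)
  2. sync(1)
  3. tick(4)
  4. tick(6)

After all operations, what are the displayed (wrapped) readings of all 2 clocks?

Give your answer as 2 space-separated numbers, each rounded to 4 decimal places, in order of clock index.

Answer: 9.0000 8.0000

Derivation:
After op 1 sync(0): ref=0.0000 raw=[0.0000 0.0000]
After op 2 sync(1): ref=0.0000 raw=[0.0000 0.0000]
After op 3 tick(4): ref=4.0000 raw=[3.6000 3.2000]
After op 4 tick(6): ref=10.0000 raw=[9.0000 8.0000]
Wrap final raw readings (mod 100): 9.0000 mod 100 = 9.0000; 8.0000 mod 100 = 8.0000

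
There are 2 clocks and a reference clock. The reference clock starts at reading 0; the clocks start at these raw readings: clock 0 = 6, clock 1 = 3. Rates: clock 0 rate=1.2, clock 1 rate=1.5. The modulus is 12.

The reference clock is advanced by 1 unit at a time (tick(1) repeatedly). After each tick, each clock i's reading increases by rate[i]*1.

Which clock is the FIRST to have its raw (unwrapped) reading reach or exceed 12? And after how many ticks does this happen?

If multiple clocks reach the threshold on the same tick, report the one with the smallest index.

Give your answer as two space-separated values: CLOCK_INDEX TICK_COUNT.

Answer: 0 5

Derivation:
clock 0: start=6, rate=1.2, needs 12-6 = 6; ticks = ceil(6/1.2) = ceil(5.0000) = 5; reading at tick 5 = 6 + 1.2*5 = 12.0000
clock 1: start=3, rate=1.5, needs 12-3 = 9; ticks = ceil(9/1.5) = ceil(6.0000) = 6; reading at tick 6 = 3 + 1.5*6 = 12.0000
Minimum tick count = 5; winners = [0]; smallest index = 0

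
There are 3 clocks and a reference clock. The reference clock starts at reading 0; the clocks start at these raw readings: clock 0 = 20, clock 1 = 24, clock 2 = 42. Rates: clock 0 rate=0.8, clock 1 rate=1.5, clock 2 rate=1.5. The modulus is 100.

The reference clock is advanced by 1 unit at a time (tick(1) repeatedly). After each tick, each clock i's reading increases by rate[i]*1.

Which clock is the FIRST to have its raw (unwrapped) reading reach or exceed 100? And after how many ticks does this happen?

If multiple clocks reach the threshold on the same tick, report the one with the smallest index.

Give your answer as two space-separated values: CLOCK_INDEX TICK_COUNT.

Answer: 2 39

Derivation:
clock 0: start=20, rate=0.8, needs 100-20 = 80; ticks = ceil(80/0.8) = ceil(100.0000) = 100; reading at tick 100 = 20 + 0.8*100 = 100.0000
clock 1: start=24, rate=1.5, needs 100-24 = 76; ticks = ceil(76/1.5) = ceil(50.6667) = 51; reading at tick 51 = 24 + 1.5*51 = 100.5000
clock 2: start=42, rate=1.5, needs 100-42 = 58; ticks = ceil(58/1.5) = ceil(38.6667) = 39; reading at tick 39 = 42 + 1.5*39 = 100.5000
Minimum tick count = 39; winners = [2]; smallest index = 2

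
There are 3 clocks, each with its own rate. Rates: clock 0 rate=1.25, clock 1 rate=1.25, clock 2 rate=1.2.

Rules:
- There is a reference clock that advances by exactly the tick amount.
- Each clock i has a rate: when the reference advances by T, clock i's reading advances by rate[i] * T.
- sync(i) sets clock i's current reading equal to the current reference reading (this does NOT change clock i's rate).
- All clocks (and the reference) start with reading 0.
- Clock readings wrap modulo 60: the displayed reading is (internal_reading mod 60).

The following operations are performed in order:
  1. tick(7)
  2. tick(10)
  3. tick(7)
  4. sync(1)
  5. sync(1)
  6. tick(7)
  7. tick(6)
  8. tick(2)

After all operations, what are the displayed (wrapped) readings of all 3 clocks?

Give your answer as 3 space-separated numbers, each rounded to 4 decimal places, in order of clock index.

Answer: 48.7500 42.7500 46.8000

Derivation:
After op 1 tick(7): ref=7.0000 raw=[8.7500 8.7500 8.4000]
After op 2 tick(10): ref=17.0000 raw=[21.2500 21.2500 20.4000]
After op 3 tick(7): ref=24.0000 raw=[30.0000 30.0000 28.8000]
After op 4 sync(1): ref=24.0000 raw=[30.0000 24.0000 28.8000]
After op 5 sync(1): ref=24.0000 raw=[30.0000 24.0000 28.8000]
After op 6 tick(7): ref=31.0000 raw=[38.7500 32.7500 37.2000]
After op 7 tick(6): ref=37.0000 raw=[46.2500 40.2500 44.4000]
After op 8 tick(2): ref=39.0000 raw=[48.7500 42.7500 46.8000]
Wrap final raw readings (mod 60): 48.7500 mod 60 = 48.7500; 42.7500 mod 60 = 42.7500; 46.8000 mod 60 = 46.8000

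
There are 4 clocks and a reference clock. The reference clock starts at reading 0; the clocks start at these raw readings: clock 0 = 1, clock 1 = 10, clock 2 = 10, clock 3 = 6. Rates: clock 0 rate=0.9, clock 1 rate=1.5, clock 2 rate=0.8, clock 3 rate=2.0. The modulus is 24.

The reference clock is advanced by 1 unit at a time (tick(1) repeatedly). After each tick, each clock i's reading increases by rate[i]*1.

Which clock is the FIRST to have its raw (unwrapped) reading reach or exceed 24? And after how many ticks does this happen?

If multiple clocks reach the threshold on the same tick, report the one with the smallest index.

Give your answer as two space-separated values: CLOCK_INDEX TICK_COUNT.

clock 0: start=1, rate=0.9, needs 24-1 = 23; ticks = ceil(23/0.9) = ceil(25.5556) = 26; reading at tick 26 = 1 + 0.9*26 = 24.4000
clock 1: start=10, rate=1.5, needs 24-10 = 14; ticks = ceil(14/1.5) = ceil(9.3333) = 10; reading at tick 10 = 10 + 1.5*10 = 25.0000
clock 2: start=10, rate=0.8, needs 24-10 = 14; ticks = ceil(14/0.8) = ceil(17.5000) = 18; reading at tick 18 = 10 + 0.8*18 = 24.4000
clock 3: start=6, rate=2.0, needs 24-6 = 18; ticks = ceil(18/2.0) = ceil(9.0000) = 9; reading at tick 9 = 6 + 2.0*9 = 24.0000
Minimum tick count = 9; winners = [3]; smallest index = 3

Answer: 3 9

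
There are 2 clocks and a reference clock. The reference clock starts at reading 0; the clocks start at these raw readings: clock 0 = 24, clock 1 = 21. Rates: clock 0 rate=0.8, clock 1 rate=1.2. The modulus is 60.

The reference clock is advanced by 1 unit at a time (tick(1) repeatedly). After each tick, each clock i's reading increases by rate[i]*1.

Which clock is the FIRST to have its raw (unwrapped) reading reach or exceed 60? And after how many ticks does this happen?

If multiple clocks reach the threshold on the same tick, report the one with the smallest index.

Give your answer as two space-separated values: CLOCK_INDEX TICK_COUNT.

clock 0: start=24, rate=0.8, needs 60-24 = 36; ticks = ceil(36/0.8) = ceil(45.0000) = 45; reading at tick 45 = 24 + 0.8*45 = 60.0000
clock 1: start=21, rate=1.2, needs 60-21 = 39; ticks = ceil(39/1.2) = ceil(32.5000) = 33; reading at tick 33 = 21 + 1.2*33 = 60.6000
Minimum tick count = 33; winners = [1]; smallest index = 1

Answer: 1 33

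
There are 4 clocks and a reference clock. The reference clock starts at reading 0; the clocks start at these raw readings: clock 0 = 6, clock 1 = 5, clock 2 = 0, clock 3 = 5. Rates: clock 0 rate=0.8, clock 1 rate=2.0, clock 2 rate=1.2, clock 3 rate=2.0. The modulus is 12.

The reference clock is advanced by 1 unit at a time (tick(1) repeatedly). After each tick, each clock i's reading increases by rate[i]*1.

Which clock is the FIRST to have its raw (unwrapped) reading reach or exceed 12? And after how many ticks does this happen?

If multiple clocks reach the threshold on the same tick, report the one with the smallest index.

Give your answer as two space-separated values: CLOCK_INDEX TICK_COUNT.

clock 0: start=6, rate=0.8, needs 12-6 = 6; ticks = ceil(6/0.8) = ceil(7.5000) = 8; reading at tick 8 = 6 + 0.8*8 = 12.4000
clock 1: start=5, rate=2.0, needs 12-5 = 7; ticks = ceil(7/2.0) = ceil(3.5000) = 4; reading at tick 4 = 5 + 2.0*4 = 13.0000
clock 2: start=0, rate=1.2, needs 12-0 = 12; ticks = ceil(12/1.2) = ceil(10.0000) = 10; reading at tick 10 = 0 + 1.2*10 = 12.0000
clock 3: start=5, rate=2.0, needs 12-5 = 7; ticks = ceil(7/2.0) = ceil(3.5000) = 4; reading at tick 4 = 5 + 2.0*4 = 13.0000
Minimum tick count = 4; winners = [1, 3]; smallest index = 1

Answer: 1 4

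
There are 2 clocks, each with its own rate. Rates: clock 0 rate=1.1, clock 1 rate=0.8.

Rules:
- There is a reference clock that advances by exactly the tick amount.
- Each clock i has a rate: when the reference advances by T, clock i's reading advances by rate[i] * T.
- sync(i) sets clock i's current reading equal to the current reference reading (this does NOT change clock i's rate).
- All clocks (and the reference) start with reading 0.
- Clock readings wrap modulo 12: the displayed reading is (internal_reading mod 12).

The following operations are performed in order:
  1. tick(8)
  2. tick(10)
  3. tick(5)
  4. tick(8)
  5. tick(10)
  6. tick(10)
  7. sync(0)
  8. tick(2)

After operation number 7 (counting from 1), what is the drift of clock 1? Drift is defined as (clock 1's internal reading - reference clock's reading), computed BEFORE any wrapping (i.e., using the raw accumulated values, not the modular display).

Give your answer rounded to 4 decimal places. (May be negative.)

After op 1 tick(8): ref=8.0000 raw=[8.8000 6.4000]
After op 2 tick(10): ref=18.0000 raw=[19.8000 14.4000]
After op 3 tick(5): ref=23.0000 raw=[25.3000 18.4000]
After op 4 tick(8): ref=31.0000 raw=[34.1000 24.8000]
After op 5 tick(10): ref=41.0000 raw=[45.1000 32.8000]
After op 6 tick(10): ref=51.0000 raw=[56.1000 40.8000]
After op 7 sync(0): ref=51.0000 raw=[51.0000 40.8000]
Drift of clock 1 after op 7: 40.8000 - 51.0000 = -10.2000

Answer: -10.2000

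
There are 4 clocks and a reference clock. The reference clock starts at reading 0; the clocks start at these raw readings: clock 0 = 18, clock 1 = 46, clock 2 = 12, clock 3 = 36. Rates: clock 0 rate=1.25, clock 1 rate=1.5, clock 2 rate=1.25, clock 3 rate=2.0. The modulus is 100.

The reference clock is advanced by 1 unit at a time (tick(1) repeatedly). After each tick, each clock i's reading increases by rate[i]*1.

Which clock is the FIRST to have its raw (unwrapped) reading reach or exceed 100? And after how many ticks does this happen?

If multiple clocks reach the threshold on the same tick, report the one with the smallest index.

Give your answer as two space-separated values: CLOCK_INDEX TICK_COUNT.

Answer: 3 32

Derivation:
clock 0: start=18, rate=1.25, needs 100-18 = 82; ticks = ceil(82/1.25) = ceil(65.6000) = 66; reading at tick 66 = 18 + 1.25*66 = 100.5000
clock 1: start=46, rate=1.5, needs 100-46 = 54; ticks = ceil(54/1.5) = ceil(36.0000) = 36; reading at tick 36 = 46 + 1.5*36 = 100.0000
clock 2: start=12, rate=1.25, needs 100-12 = 88; ticks = ceil(88/1.25) = ceil(70.4000) = 71; reading at tick 71 = 12 + 1.25*71 = 100.7500
clock 3: start=36, rate=2.0, needs 100-36 = 64; ticks = ceil(64/2.0) = ceil(32.0000) = 32; reading at tick 32 = 36 + 2.0*32 = 100.0000
Minimum tick count = 32; winners = [3]; smallest index = 3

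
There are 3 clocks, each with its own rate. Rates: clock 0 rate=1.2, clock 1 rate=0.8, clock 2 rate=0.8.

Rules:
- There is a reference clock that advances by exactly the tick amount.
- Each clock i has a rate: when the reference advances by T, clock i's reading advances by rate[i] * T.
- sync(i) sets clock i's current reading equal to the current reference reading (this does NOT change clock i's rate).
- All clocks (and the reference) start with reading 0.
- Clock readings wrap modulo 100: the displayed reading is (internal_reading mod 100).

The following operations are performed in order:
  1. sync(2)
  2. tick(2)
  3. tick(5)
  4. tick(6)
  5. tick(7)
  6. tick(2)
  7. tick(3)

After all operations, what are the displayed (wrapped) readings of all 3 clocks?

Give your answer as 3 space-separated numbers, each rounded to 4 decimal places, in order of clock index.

Answer: 30.0000 20.0000 20.0000

Derivation:
After op 1 sync(2): ref=0.0000 raw=[0.0000 0.0000 0.0000]
After op 2 tick(2): ref=2.0000 raw=[2.4000 1.6000 1.6000]
After op 3 tick(5): ref=7.0000 raw=[8.4000 5.6000 5.6000]
After op 4 tick(6): ref=13.0000 raw=[15.6000 10.4000 10.4000]
After op 5 tick(7): ref=20.0000 raw=[24.0000 16.0000 16.0000]
After op 6 tick(2): ref=22.0000 raw=[26.4000 17.6000 17.6000]
After op 7 tick(3): ref=25.0000 raw=[30.0000 20.0000 20.0000]
Wrap final raw readings (mod 100): 30.0000 mod 100 = 30.0000; 20.0000 mod 100 = 20.0000; 20.0000 mod 100 = 20.0000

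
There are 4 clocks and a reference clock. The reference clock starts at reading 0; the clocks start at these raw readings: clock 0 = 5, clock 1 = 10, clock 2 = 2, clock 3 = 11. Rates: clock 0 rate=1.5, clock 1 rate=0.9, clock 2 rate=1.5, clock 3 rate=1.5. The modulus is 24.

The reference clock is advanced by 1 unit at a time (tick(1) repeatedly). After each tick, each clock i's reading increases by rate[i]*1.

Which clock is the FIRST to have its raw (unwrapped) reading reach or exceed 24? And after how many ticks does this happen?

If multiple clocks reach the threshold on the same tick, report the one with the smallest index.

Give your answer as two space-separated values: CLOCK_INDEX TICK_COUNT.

clock 0: start=5, rate=1.5, needs 24-5 = 19; ticks = ceil(19/1.5) = ceil(12.6667) = 13; reading at tick 13 = 5 + 1.5*13 = 24.5000
clock 1: start=10, rate=0.9, needs 24-10 = 14; ticks = ceil(14/0.9) = ceil(15.5556) = 16; reading at tick 16 = 10 + 0.9*16 = 24.4000
clock 2: start=2, rate=1.5, needs 24-2 = 22; ticks = ceil(22/1.5) = ceil(14.6667) = 15; reading at tick 15 = 2 + 1.5*15 = 24.5000
clock 3: start=11, rate=1.5, needs 24-11 = 13; ticks = ceil(13/1.5) = ceil(8.6667) = 9; reading at tick 9 = 11 + 1.5*9 = 24.5000
Minimum tick count = 9; winners = [3]; smallest index = 3

Answer: 3 9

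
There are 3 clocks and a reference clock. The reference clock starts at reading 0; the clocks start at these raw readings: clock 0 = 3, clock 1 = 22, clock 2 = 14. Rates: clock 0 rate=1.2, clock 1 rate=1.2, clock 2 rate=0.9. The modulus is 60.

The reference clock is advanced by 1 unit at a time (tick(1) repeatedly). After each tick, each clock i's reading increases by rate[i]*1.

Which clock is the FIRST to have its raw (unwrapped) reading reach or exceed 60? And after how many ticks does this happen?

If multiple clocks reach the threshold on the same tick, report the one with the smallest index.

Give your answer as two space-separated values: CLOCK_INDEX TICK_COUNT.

clock 0: start=3, rate=1.2, needs 60-3 = 57; ticks = ceil(57/1.2) = ceil(47.5000) = 48; reading at tick 48 = 3 + 1.2*48 = 60.6000
clock 1: start=22, rate=1.2, needs 60-22 = 38; ticks = ceil(38/1.2) = ceil(31.6667) = 32; reading at tick 32 = 22 + 1.2*32 = 60.4000
clock 2: start=14, rate=0.9, needs 60-14 = 46; ticks = ceil(46/0.9) = ceil(51.1111) = 52; reading at tick 52 = 14 + 0.9*52 = 60.8000
Minimum tick count = 32; winners = [1]; smallest index = 1

Answer: 1 32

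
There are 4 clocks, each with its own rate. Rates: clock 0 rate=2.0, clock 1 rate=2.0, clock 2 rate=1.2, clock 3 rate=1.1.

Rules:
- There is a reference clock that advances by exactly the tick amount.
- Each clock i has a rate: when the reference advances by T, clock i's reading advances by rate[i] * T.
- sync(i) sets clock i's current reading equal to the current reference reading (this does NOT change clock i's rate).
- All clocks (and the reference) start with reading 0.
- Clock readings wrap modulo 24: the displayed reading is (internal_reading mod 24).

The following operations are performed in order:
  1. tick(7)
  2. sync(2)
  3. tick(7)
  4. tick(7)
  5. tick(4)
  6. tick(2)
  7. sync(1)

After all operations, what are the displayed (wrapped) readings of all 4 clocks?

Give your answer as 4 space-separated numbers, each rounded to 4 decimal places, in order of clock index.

Answer: 6.0000 3.0000 7.0000 5.7000

Derivation:
After op 1 tick(7): ref=7.0000 raw=[14.0000 14.0000 8.4000 7.7000]
After op 2 sync(2): ref=7.0000 raw=[14.0000 14.0000 7.0000 7.7000]
After op 3 tick(7): ref=14.0000 raw=[28.0000 28.0000 15.4000 15.4000]
After op 4 tick(7): ref=21.0000 raw=[42.0000 42.0000 23.8000 23.1000]
After op 5 tick(4): ref=25.0000 raw=[50.0000 50.0000 28.6000 27.5000]
After op 6 tick(2): ref=27.0000 raw=[54.0000 54.0000 31.0000 29.7000]
After op 7 sync(1): ref=27.0000 raw=[54.0000 27.0000 31.0000 29.7000]
Wrap final raw readings (mod 24): 54.0000 mod 24 = 6.0000; 27.0000 mod 24 = 3.0000; 31.0000 mod 24 = 7.0000; 29.7000 mod 24 = 5.7000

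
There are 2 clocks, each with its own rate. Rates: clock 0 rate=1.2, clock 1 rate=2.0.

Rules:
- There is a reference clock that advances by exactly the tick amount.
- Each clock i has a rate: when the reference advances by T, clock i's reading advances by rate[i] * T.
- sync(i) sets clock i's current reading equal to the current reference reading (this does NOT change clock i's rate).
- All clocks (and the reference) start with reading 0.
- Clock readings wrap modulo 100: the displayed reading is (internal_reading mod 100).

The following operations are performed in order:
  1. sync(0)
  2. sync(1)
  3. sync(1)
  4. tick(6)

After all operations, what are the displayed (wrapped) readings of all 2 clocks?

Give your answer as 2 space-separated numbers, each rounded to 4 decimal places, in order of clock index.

After op 1 sync(0): ref=0.0000 raw=[0.0000 0.0000]
After op 2 sync(1): ref=0.0000 raw=[0.0000 0.0000]
After op 3 sync(1): ref=0.0000 raw=[0.0000 0.0000]
After op 4 tick(6): ref=6.0000 raw=[7.2000 12.0000]
Wrap final raw readings (mod 100): 7.2000 mod 100 = 7.2000; 12.0000 mod 100 = 12.0000

Answer: 7.2000 12.0000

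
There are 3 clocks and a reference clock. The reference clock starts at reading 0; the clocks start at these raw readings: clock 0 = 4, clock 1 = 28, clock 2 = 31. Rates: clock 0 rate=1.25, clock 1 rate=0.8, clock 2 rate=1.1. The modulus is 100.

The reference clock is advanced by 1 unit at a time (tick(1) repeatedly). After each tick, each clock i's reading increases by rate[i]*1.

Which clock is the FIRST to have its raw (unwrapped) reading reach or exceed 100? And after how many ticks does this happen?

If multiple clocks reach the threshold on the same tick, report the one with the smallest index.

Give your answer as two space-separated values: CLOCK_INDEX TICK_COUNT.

clock 0: start=4, rate=1.25, needs 100-4 = 96; ticks = ceil(96/1.25) = ceil(76.8000) = 77; reading at tick 77 = 4 + 1.25*77 = 100.2500
clock 1: start=28, rate=0.8, needs 100-28 = 72; ticks = ceil(72/0.8) = ceil(90.0000) = 90; reading at tick 90 = 28 + 0.8*90 = 100.0000
clock 2: start=31, rate=1.1, needs 100-31 = 69; ticks = ceil(69/1.1) = ceil(62.7273) = 63; reading at tick 63 = 31 + 1.1*63 = 100.3000
Minimum tick count = 63; winners = [2]; smallest index = 2

Answer: 2 63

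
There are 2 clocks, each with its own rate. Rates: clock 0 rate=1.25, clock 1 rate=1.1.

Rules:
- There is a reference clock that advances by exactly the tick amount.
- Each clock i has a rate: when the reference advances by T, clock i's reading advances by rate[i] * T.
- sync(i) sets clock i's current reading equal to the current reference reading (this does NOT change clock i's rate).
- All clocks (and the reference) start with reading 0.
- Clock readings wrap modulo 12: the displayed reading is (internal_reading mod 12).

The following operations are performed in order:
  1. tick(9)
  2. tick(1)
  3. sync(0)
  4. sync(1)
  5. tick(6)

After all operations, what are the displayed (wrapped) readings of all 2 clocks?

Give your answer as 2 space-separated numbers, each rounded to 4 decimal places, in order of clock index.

After op 1 tick(9): ref=9.0000 raw=[11.2500 9.9000]
After op 2 tick(1): ref=10.0000 raw=[12.5000 11.0000]
After op 3 sync(0): ref=10.0000 raw=[10.0000 11.0000]
After op 4 sync(1): ref=10.0000 raw=[10.0000 10.0000]
After op 5 tick(6): ref=16.0000 raw=[17.5000 16.6000]
Wrap final raw readings (mod 12): 17.5000 mod 12 = 5.5000; 16.6000 mod 12 = 4.6000

Answer: 5.5000 4.6000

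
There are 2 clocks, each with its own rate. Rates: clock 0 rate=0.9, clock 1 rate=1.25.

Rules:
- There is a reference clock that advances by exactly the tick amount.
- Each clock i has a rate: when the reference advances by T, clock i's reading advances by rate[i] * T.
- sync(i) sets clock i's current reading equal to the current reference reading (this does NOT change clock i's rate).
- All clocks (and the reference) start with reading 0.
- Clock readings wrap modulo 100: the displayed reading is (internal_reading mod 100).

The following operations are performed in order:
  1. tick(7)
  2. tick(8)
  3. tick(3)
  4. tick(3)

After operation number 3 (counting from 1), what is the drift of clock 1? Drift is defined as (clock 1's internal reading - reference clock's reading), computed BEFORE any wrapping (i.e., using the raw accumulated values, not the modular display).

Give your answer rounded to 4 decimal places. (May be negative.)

After op 1 tick(7): ref=7.0000 raw=[6.3000 8.7500]
After op 2 tick(8): ref=15.0000 raw=[13.5000 18.7500]
After op 3 tick(3): ref=18.0000 raw=[16.2000 22.5000]
Drift of clock 1 after op 3: 22.5000 - 18.0000 = 4.5000

Answer: 4.5000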